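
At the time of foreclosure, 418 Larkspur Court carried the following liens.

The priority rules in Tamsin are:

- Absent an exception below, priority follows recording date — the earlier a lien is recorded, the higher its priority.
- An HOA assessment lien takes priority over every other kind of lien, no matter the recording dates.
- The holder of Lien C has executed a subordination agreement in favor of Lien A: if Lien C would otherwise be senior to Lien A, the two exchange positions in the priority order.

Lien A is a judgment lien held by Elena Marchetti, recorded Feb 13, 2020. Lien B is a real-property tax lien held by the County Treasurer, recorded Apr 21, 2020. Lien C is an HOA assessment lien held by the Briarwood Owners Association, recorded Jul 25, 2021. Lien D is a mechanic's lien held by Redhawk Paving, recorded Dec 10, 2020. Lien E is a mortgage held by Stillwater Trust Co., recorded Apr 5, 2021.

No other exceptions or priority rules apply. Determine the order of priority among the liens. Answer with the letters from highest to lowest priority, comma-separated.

C, as an HOA assessment lien, has superpriority and ranks first.
Among the remaining liens, by effective date: A (Feb 13, 2020), B (Apr 21, 2020), D (Dec 10, 2020), E (Apr 5, 2021).
C would otherwise be senior to A, so under the subordination agreement C and A exchange positions.

A, C, B, D, E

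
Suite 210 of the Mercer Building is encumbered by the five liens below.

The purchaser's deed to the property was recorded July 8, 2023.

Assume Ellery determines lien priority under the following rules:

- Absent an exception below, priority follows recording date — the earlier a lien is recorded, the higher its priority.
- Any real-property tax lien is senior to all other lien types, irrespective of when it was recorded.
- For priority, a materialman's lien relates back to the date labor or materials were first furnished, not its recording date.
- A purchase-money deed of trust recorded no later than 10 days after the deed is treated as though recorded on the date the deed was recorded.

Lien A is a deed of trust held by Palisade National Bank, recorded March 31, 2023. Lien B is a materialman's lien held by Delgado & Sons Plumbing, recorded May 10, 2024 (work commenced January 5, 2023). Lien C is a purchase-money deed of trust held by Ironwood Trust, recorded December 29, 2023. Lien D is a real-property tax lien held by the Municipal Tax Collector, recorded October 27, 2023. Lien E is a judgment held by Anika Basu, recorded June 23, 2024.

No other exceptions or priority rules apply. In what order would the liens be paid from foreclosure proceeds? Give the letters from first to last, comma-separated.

Effective dates after the stated exceptions: B's effective date is January 5, 2023, when work began; C was recorded 174 days after the deed — beyond 10 days — so no relation-back applies.
D is a real-property tax lien and takes priority over every other lien.
Among the remaining liens, by effective date: B (January 5, 2023), A (March 31, 2023), C (December 29, 2023), E (June 23, 2024).

D, B, A, C, E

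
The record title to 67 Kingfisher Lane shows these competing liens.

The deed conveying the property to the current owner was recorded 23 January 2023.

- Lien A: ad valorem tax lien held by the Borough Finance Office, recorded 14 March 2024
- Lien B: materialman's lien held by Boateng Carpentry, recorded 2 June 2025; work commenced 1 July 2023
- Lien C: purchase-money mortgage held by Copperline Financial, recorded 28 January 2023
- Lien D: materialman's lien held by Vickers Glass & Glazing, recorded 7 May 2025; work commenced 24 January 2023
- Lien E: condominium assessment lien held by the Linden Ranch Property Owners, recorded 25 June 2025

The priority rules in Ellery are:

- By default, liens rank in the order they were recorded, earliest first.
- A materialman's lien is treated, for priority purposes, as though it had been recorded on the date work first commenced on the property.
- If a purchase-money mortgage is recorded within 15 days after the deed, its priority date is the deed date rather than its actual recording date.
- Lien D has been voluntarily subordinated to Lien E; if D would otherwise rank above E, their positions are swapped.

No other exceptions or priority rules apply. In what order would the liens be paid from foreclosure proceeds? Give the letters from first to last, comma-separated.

C, E, B, A, D

Effective dates after the stated exceptions: B's effective date is 1 July 2023, when work began; C was recorded within the 15-day window, so its effective date is the deed date 23 January 2023; D relates back to 24 January 2023 (work commenced).
Ordering by effective date: C (23 January 2023), D (24 January 2023), B (1 July 2023), A (14 March 2024), E (25 June 2025).
Because D would otherwise rank above E, the subordination swaps them.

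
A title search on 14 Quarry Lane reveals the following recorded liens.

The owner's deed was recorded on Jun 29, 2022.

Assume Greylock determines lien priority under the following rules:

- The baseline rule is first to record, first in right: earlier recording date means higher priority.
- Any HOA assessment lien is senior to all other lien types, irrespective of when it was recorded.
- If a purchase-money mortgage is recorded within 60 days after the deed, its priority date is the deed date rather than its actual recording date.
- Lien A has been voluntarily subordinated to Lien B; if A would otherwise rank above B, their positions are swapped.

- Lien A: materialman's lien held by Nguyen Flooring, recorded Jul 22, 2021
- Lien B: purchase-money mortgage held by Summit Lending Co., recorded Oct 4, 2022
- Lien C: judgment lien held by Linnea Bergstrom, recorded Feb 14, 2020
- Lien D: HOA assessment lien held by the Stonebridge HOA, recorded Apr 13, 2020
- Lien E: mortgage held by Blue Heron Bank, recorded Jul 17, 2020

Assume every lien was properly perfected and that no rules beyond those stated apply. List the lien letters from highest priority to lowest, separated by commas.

Effective dates: B missed the 60-day window (97 days after the deed), so its recording date stands.
D is an HOA assessment lien and takes priority over every other lien.
Remaining liens by effective date: C (Feb 14, 2020), E (Jul 17, 2020), A (Jul 22, 2021), B (Oct 4, 2022).
The subordination applies — A was senior to B — so A and B swap.

D, C, E, B, A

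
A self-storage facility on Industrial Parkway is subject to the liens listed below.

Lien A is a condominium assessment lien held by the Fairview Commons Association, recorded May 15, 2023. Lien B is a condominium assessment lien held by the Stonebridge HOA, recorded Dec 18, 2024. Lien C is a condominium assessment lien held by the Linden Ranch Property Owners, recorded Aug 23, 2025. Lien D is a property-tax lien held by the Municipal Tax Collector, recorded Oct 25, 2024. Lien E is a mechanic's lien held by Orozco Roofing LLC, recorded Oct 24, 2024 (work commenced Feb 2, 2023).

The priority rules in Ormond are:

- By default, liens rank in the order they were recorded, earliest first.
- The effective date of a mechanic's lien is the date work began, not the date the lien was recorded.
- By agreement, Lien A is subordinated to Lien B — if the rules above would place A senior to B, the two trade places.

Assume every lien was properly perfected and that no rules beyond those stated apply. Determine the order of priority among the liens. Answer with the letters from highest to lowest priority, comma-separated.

E, B, D, A, C

First, effective dates: E's effective date is Feb 2, 2023, when work began.
By effective date, earliest first: E (Feb 2, 2023), A (May 15, 2023), D (Oct 25, 2024), B (Dec 18, 2024), C (Aug 23, 2025).
A is senior to B before the subordination, so the two trade places.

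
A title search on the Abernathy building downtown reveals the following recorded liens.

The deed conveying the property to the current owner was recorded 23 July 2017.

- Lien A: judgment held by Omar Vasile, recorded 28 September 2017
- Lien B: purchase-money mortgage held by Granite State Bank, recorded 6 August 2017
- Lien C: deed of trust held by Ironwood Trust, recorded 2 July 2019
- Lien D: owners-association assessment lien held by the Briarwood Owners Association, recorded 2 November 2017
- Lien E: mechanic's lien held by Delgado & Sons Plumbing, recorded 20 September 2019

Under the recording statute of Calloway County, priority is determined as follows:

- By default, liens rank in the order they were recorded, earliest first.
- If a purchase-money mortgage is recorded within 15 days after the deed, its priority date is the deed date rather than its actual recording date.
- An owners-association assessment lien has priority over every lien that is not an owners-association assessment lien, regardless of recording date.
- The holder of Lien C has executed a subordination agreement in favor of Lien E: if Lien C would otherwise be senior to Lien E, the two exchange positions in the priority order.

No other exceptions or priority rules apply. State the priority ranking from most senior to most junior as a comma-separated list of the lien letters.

D, B, A, E, C

Effective dates after the stated exceptions: B relates back to the deed date 23 July 2017.
D is an owners-association assessment lien, so it outranks all other liens regardless of date.
Ordering the rest by effective date: B (23 July 2017), A (28 September 2017), C (2 July 2019), E (20 September 2019).
C is senior to E before the subordination, so the two trade places.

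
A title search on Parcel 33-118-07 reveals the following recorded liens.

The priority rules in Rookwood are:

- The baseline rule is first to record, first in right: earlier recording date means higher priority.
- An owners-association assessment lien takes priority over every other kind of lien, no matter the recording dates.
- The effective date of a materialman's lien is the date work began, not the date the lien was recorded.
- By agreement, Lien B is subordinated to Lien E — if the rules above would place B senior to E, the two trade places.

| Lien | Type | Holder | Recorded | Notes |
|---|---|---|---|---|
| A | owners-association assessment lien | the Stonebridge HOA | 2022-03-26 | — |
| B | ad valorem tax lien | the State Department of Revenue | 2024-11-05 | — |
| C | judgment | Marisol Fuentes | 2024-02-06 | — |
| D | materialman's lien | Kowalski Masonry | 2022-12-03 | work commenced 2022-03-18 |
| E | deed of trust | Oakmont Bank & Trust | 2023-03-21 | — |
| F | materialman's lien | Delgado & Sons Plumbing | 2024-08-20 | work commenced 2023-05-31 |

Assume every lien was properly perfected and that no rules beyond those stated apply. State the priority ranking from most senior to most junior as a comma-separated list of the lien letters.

Adjusting effective dates: D is treated as recorded 2022-03-18, the work-commencement date; F's effective date is 2023-05-31, when work began.
As an owners-association assessment lien, A is senior to every other lien.
The other liens, earliest effective date first: D (2022-03-18), E (2023-03-21), F (2023-05-31), C (2024-02-06), B (2024-11-05).
Since B is not senior to E, the subordination leaves the order unchanged.

A, D, E, F, C, B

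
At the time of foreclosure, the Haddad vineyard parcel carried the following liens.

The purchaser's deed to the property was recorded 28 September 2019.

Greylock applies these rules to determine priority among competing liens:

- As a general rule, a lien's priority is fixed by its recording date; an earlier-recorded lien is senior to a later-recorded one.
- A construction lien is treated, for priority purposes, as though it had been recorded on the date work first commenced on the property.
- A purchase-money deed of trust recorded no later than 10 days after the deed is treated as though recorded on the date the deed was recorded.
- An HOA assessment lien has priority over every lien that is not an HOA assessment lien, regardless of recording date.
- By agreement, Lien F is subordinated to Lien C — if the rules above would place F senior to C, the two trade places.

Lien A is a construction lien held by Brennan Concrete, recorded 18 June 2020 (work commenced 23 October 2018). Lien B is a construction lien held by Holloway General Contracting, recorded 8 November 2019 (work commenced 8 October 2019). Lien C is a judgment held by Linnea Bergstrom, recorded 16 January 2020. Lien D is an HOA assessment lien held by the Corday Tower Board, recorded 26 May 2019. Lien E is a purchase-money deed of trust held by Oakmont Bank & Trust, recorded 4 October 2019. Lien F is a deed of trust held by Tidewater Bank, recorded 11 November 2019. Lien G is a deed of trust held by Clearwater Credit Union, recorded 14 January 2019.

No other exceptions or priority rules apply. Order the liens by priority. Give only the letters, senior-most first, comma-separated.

D, A, G, E, B, C, F

Adjusting effective dates: A is treated as recorded 23 October 2018, the work-commencement date; B's effective date is 8 October 2019, when work began; E was recorded within the 10-day window, so its effective date is the deed date 28 September 2019.
D, as an HOA assessment lien, has superpriority and ranks first.
The other liens, earliest effective date first: A (23 October 2018), G (14 January 2019), E (28 September 2019), B (8 October 2019), F (11 November 2019), C (16 January 2020).
F would otherwise be senior to C, so under the subordination agreement F and C exchange positions.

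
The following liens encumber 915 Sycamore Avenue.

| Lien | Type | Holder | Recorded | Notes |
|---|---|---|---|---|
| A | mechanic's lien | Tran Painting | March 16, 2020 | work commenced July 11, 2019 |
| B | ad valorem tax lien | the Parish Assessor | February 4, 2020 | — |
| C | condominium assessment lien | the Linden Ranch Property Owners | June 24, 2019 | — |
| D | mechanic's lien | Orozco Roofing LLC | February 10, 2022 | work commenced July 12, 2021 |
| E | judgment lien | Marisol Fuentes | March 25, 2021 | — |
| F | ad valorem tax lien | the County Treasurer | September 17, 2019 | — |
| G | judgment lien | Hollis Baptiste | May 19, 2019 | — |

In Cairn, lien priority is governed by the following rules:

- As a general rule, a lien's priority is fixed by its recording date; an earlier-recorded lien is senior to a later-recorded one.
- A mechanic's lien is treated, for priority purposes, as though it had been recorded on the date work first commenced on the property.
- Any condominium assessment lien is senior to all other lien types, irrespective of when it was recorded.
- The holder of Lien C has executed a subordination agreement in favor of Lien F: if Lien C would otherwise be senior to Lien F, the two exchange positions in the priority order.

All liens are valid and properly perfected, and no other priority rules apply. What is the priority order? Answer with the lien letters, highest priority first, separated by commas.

Effective dates: A's effective date is July 11, 2019, when work began; D's effective date is July 12, 2021, when work began.
C, as a condominium assessment lien, has superpriority and ranks first.
Remaining liens by effective date: G (May 19, 2019), A (July 11, 2019), F (September 17, 2019), B (February 4, 2020), E (March 25, 2021), D (July 12, 2021).
C would otherwise be senior to F, so under the subordination agreement C and F exchange positions.

F, G, A, C, B, E, D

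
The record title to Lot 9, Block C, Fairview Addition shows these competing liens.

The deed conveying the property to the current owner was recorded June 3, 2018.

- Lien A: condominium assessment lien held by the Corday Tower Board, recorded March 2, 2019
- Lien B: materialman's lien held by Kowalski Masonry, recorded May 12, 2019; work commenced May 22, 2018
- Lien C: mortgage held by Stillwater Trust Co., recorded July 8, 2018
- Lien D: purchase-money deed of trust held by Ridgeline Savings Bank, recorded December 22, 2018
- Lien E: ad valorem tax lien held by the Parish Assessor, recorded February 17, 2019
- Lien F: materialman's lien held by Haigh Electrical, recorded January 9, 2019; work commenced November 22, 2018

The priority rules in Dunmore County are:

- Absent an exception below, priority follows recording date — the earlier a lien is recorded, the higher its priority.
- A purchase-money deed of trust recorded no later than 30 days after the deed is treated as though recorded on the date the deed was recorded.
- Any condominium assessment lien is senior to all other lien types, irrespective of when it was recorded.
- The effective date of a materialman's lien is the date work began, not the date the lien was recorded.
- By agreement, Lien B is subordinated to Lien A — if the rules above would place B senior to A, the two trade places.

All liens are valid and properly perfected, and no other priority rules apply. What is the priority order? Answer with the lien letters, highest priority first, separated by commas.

Effective dates: B is treated as recorded May 22, 2018, the work-commencement date; D was recorded 202 days after the deed, outside the 30-day window, so it keeps its recording date; F relates back to November 22, 2018 (work commenced).
A is a condominium assessment lien, so it outranks all other liens regardless of date.
Among the remaining liens, by effective date: B (May 22, 2018), C (July 8, 2018), F (November 22, 2018), D (December 22, 2018), E (February 17, 2019).
B is already junior to A, so the subordination agreement changes nothing.

A, B, C, F, D, E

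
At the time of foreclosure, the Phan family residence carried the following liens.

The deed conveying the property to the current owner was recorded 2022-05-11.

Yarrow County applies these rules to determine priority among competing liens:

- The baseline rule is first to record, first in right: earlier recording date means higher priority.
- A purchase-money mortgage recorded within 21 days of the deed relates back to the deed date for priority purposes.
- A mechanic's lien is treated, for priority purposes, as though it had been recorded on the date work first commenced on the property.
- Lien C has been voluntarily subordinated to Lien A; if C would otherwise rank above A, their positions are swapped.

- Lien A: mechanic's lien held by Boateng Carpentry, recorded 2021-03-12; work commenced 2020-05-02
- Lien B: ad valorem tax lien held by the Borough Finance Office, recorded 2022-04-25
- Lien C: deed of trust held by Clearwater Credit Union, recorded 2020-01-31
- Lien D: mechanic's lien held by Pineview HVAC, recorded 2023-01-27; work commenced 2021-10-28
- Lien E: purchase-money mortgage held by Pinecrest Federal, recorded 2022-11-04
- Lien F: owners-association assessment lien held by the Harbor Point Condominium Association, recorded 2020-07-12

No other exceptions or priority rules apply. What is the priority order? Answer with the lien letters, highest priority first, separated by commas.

A, C, F, D, B, E

Effective dates after the stated exceptions: A's effective date is 2020-05-02, when work began; D is treated as recorded 2021-10-28, the work-commencement date; E was recorded 177 days after the deed — beyond 21 days — so no relation-back applies.
Ordering by effective date: C (2020-01-31), A (2020-05-02), F (2020-07-12), D (2021-10-28), B (2022-04-25), E (2022-11-04).
C would otherwise be senior to A, so under the subordination agreement C and A exchange positions.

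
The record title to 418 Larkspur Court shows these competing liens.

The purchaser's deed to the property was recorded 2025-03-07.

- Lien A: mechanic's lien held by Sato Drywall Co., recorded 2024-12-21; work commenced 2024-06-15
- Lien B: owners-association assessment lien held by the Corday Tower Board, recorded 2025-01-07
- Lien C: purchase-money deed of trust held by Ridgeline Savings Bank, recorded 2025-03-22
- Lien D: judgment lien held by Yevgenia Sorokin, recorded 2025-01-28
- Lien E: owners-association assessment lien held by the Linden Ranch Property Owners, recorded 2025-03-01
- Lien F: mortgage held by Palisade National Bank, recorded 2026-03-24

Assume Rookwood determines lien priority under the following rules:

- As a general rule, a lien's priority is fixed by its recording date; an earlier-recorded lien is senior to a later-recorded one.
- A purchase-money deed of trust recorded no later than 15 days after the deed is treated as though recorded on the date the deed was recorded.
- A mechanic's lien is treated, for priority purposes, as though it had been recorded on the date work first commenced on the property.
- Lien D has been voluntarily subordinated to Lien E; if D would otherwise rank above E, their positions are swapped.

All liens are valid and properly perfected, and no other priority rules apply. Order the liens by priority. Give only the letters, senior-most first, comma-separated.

Effective dates: A is treated as recorded 2024-06-15, the work-commencement date; C relates back to the deed date 2025-03-07.
By effective date: A (2024-06-15), B (2025-01-07), D (2025-01-28), E (2025-03-01), C (2025-03-07), F (2026-03-24).
D would otherwise be senior to E, so under the subordination agreement D and E exchange positions.

A, B, E, D, C, F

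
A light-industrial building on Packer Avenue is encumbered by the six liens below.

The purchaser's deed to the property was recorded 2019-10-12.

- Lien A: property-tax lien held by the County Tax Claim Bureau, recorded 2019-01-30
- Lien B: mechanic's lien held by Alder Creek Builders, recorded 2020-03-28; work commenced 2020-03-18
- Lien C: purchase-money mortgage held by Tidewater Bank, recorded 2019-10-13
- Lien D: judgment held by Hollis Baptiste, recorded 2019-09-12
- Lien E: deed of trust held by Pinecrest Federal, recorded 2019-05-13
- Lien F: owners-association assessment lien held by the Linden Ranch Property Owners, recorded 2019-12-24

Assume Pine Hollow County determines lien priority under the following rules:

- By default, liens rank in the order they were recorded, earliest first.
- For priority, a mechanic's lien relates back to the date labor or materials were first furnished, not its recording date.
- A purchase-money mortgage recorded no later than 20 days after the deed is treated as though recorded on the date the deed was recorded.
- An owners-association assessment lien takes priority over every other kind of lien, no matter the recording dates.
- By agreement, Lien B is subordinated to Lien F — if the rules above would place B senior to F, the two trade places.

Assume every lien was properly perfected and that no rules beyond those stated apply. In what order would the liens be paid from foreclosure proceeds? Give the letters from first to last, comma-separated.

F, A, E, D, C, B

First, effective dates: B's effective date is 2020-03-18, when work began; C relates back to the deed date 2019-10-12.
As an owners-association assessment lien, F is senior to every other lien.
Among the remaining liens, by effective date: A (2019-01-30), E (2019-05-13), D (2019-09-12), C (2019-10-12), B (2020-03-18).
B already ranks below F; the subordination has no effect.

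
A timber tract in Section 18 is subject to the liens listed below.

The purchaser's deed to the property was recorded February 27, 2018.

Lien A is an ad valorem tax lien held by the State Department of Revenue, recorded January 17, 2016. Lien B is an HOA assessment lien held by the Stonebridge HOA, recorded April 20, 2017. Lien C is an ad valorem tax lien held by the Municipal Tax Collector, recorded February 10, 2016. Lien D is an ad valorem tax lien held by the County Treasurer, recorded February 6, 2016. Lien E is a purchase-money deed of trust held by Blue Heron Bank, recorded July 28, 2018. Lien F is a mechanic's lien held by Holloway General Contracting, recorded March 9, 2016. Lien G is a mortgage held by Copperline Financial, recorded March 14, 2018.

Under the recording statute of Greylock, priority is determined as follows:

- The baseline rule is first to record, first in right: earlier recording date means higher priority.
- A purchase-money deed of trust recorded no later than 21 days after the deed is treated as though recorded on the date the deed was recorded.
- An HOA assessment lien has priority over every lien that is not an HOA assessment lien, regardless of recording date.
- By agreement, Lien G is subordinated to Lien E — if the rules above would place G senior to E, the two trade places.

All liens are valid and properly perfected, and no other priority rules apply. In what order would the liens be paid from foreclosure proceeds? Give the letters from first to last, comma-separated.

B, A, D, C, F, E, G

Effective dates after the stated exceptions: E missed the 21-day window (151 days after the deed), so its recording date stands.
B is an HOA assessment lien, so it outranks all other liens regardless of date.
Ordering the rest by effective date: A (January 17, 2016), D (February 6, 2016), C (February 10, 2016), F (March 9, 2016), G (March 14, 2018), E (July 28, 2018).
G is senior to E before the subordination, so the two trade places.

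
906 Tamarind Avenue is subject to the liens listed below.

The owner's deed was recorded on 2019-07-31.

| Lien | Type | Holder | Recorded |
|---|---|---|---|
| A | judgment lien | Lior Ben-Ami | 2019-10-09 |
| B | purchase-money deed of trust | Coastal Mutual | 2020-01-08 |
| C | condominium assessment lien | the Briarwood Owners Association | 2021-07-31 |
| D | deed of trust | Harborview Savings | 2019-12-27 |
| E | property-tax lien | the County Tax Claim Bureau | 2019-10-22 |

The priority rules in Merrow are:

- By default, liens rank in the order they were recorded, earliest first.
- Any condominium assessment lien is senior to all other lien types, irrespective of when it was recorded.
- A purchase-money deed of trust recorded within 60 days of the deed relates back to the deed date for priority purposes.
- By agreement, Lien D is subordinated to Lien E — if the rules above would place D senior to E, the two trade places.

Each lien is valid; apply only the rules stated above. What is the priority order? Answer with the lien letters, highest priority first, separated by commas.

C, A, E, D, B

First, effective dates: B was recorded 161 days after the deed, outside the 60-day window, so it keeps its recording date.
C, as a condominium assessment lien, has superpriority and ranks first.
Ordering the rest by effective date: A (2019-10-09), E (2019-10-22), D (2019-12-27), B (2020-01-08).
D is already junior to E, so the subordination agreement changes nothing.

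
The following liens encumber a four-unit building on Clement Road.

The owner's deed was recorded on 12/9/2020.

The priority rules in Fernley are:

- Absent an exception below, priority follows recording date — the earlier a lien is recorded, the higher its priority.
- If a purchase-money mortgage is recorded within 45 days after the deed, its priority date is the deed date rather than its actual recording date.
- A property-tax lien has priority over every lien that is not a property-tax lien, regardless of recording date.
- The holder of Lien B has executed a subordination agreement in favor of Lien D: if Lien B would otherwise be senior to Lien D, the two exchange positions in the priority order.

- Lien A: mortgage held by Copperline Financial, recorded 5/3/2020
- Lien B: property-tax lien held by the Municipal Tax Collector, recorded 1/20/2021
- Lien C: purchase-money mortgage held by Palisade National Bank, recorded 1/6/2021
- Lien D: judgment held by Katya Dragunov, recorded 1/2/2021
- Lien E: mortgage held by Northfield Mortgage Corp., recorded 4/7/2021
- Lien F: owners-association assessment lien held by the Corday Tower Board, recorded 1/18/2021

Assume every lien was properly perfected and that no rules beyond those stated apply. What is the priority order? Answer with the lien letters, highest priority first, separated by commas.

Adjusting effective dates: C's effective date is the deed date, 12/9/2020.
B is a property-tax lien and takes priority over every other lien.
Among the remaining liens, by effective date: A (5/3/2020), C (12/9/2020), D (1/2/2021), F (1/18/2021), E (4/7/2021).
The subordination applies — B was senior to D — so B and D swap.

D, A, C, B, F, E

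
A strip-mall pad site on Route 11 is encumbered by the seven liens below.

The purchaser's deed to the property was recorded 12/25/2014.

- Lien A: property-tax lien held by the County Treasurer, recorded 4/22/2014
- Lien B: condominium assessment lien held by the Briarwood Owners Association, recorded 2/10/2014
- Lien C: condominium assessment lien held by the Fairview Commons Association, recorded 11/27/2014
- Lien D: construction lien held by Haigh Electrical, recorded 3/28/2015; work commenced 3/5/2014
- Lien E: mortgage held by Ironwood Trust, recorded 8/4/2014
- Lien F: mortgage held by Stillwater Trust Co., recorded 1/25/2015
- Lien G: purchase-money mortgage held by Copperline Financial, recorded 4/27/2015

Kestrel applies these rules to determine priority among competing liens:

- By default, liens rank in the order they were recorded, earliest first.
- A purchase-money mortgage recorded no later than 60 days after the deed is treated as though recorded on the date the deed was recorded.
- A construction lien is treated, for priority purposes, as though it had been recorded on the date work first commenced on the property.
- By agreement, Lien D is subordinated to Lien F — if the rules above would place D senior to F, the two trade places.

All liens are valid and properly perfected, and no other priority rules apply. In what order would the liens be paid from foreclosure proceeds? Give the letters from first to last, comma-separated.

B, F, A, E, C, D, G

First, effective dates: D's effective date is 3/5/2014, when work began; G missed the 60-day window (123 days after the deed), so its recording date stands.
By effective date: B (2/10/2014), D (3/5/2014), A (4/22/2014), E (8/4/2014), C (11/27/2014), F (1/25/2015), G (4/27/2015).
The subordination applies — D was senior to F — so D and F swap.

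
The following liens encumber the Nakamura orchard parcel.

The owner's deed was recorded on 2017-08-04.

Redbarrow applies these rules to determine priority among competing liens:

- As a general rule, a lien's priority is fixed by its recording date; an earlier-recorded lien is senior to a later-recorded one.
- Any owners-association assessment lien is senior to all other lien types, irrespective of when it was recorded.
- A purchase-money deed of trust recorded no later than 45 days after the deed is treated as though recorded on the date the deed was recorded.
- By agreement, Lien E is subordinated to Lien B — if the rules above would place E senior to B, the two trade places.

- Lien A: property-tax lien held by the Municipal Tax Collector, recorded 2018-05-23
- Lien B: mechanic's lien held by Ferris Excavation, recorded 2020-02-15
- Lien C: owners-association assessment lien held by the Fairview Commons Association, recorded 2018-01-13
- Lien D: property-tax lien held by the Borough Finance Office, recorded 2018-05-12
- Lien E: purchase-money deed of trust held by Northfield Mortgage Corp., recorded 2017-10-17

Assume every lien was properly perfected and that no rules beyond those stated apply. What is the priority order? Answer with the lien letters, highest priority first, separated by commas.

Effective dates after the stated exceptions: E missed the 45-day window (74 days after the deed), so its recording date stands.
C is an owners-association assessment lien, so it outranks all other liens regardless of date.
The other liens, earliest effective date first: E (2017-10-17), D (2018-05-12), A (2018-05-23), B (2020-02-15).
E is senior to B before the subordination, so the two trade places.

C, B, D, A, E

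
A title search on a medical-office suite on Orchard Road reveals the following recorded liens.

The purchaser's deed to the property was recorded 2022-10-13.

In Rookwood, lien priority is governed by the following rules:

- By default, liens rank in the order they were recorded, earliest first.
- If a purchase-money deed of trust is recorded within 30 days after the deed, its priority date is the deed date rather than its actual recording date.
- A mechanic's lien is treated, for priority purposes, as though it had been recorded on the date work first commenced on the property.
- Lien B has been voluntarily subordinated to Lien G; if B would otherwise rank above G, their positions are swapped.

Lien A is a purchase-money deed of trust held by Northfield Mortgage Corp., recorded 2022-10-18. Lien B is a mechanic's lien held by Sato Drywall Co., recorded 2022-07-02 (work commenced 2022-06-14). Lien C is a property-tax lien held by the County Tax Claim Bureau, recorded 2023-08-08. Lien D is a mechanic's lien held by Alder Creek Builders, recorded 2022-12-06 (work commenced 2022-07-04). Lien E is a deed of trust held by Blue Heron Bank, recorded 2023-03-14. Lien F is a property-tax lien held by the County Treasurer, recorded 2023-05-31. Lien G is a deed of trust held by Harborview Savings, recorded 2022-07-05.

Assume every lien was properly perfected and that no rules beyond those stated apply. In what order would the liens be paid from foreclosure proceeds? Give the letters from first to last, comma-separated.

Adjusting effective dates: A was recorded within the 30-day window, so its effective date is the deed date 2022-10-13; B's effective date is 2022-06-14, when work began; D's effective date is 2022-07-04, when work began.
Ordering by effective date: B (2022-06-14), D (2022-07-04), G (2022-07-05), A (2022-10-13), E (2023-03-14), F (2023-05-31), C (2023-08-08).
Because B would otherwise rank above G, the subordination swaps them.

G, D, B, A, E, F, C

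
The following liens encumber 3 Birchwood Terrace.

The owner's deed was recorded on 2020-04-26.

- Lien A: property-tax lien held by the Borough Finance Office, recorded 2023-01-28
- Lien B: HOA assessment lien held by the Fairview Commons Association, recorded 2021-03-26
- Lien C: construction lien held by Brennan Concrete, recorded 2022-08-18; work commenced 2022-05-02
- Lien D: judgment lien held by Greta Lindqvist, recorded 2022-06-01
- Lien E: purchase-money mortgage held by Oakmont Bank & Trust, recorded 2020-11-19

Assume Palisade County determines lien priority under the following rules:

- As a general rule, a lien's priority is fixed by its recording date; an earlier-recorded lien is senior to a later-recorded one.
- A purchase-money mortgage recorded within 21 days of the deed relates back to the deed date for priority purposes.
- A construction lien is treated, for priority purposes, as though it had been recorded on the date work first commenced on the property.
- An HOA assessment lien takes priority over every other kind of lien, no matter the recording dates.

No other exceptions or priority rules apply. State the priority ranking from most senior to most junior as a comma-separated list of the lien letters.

B, E, C, D, A

Effective dates after the stated exceptions: C is treated as recorded 2022-05-02, the work-commencement date; E missed the 21-day window (207 days after the deed), so its recording date stands.
B, as an HOA assessment lien, has superpriority and ranks first.
The other liens, earliest effective date first: E (2020-11-19), C (2022-05-02), D (2022-06-01), A (2023-01-28).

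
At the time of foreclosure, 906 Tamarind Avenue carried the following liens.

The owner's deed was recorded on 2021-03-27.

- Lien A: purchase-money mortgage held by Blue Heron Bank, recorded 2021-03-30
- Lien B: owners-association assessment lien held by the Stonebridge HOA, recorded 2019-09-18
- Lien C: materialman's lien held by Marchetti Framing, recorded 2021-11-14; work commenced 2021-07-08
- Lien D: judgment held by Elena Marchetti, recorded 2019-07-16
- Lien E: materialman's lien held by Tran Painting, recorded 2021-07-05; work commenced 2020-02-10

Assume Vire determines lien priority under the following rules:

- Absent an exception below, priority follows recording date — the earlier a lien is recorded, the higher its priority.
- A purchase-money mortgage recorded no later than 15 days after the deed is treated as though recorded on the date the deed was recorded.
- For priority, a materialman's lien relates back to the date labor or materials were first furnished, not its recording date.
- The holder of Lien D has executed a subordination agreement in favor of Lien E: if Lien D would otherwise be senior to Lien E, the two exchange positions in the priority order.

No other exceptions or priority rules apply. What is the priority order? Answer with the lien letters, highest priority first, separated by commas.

E, B, D, A, C

Adjusting effective dates: A was recorded within the 15-day window, so its effective date is the deed date 2021-03-27; C relates back to 2021-07-08 (work commenced); E is treated as recorded 2020-02-10, the work-commencement date.
By effective date, earliest first: D (2019-07-16), B (2019-09-18), E (2020-02-10), A (2021-03-27), C (2021-07-08).
D is senior to E before the subordination, so the two trade places.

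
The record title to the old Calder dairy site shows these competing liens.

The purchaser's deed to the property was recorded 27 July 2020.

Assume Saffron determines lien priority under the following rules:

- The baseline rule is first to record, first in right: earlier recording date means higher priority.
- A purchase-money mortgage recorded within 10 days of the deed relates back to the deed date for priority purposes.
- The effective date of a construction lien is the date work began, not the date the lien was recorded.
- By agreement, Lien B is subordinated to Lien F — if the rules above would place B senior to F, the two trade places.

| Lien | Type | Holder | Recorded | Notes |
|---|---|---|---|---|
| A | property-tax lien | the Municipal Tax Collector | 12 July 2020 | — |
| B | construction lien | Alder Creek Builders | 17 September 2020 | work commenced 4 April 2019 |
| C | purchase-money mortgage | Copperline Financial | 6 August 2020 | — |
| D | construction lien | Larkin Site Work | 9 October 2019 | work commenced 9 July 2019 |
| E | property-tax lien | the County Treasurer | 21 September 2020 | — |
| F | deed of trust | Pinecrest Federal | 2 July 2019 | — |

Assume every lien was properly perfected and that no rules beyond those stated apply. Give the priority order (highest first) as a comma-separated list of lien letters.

F, B, D, A, C, E

Effective dates after the stated exceptions: B's effective date is 4 April 2019, when work began; C's effective date is the deed date, 27 July 2020; D is treated as recorded 9 July 2019, the work-commencement date.
Ordering by effective date: B (4 April 2019), F (2 July 2019), D (9 July 2019), A (12 July 2020), C (27 July 2020), E (21 September 2020).
B is senior to F before the subordination, so the two trade places.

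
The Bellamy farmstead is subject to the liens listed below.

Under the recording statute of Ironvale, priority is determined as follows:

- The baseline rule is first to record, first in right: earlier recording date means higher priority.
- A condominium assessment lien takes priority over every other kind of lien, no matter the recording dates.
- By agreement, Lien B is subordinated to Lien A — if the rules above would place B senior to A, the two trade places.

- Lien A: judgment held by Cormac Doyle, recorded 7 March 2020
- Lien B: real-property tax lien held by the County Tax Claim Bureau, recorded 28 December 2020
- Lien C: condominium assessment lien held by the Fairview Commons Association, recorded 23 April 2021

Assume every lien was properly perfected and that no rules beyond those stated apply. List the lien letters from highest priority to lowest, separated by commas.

C, A, B

C, as a condominium assessment lien, has superpriority and ranks first.
The other liens, earliest effective date first: A (7 March 2020), B (28 December 2020).
B already ranks below A; the subordination has no effect.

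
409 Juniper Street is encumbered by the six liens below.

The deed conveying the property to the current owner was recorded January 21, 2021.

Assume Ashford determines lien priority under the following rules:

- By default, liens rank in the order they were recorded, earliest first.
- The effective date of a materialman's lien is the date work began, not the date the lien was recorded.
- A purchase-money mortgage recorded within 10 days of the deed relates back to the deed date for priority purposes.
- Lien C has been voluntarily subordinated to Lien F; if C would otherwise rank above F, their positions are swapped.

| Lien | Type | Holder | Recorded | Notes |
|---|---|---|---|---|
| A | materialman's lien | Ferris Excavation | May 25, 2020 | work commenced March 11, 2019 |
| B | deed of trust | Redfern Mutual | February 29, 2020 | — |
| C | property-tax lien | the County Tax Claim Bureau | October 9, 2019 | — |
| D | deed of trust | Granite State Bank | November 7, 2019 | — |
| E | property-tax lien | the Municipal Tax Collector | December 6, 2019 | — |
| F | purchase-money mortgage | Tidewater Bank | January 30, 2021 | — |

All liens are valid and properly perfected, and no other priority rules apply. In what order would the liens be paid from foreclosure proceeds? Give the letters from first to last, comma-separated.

A, F, D, E, B, C

First, effective dates: A's effective date is March 11, 2019, when work began; F was recorded within the 10-day window, so its effective date is the deed date January 21, 2021.
Sorted by effective date: A (March 11, 2019), C (October 9, 2019), D (November 7, 2019), E (December 6, 2019), B (February 29, 2020), F (January 21, 2021).
The subordination applies — C was senior to F — so C and F swap.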